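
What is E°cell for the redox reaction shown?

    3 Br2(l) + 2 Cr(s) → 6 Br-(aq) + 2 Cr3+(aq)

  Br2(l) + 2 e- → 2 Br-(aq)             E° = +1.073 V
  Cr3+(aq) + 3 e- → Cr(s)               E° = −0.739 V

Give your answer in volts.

+1.812 V

Br2(l) gains electrons, so the Br₂/Br⁻ couple is the cathode; the Cr³⁺/Cr couple is the anode.
E°cell = E°(cathode) − E°(anode) = +1.073 − (−0.739) = +1.812 V.
The positive value indicates the reaction is spontaneous as written.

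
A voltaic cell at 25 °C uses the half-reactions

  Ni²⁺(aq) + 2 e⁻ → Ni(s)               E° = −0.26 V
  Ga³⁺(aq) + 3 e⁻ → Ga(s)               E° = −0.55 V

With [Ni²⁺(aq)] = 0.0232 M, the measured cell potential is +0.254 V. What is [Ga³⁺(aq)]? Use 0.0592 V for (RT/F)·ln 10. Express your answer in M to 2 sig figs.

With Ni²⁺/Ni at the cathode and Ga³⁺/Ga at the anode, E°cell = −0.26 − (−0.55) = +0.29 V (n = 6).
From the Nernst equation, log Q = n(E° − E)/0.0592 = 6·(+0.29 − (+0.254))/0.0592 = 3.649.
The balanced reaction is 3 Ni²⁺(aq) + 2 Ga(s) → 3 Ni(s) + 2 Ga³⁺(aq), so Q = [Ga³⁺(aq)]^2 / [Ni²⁺(aq)]^3.
Substituting the known concentrations and solving, log [Ga³⁺(aq)] = −0.627 and [Ga³⁺(aq)] = 0.24 M.

0.24 M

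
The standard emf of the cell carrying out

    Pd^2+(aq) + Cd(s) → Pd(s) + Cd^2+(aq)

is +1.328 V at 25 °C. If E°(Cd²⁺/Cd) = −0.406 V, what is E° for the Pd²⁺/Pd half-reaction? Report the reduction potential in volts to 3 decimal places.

+0.922 V

In the reaction as written the Pd²⁺/Pd couple is reduced (cathode) and Cd²⁺/Cd is oxidized (anode), so E°cell = E°(Pd²⁺/Pd) − E°(Cd²⁺/Cd).
E°(Pd²⁺/Pd) = E°cell + E°(anode) = +1.328 + (−0.406) = +0.922 V.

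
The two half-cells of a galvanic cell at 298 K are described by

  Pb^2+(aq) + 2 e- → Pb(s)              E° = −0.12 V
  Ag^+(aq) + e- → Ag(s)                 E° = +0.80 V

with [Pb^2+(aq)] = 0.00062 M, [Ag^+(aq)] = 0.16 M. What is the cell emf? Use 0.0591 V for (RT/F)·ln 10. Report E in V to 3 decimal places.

Ag⁺/Ag is reduced (cathode, E° = +0.80 V) and Pb²⁺/Pb is oxidized (anode).
E°cell = +0.80 − (−0.12) = +0.92 V, with n = 2 electrons transferred.
For the overall reaction 2 Ag^+(aq) + Pb(s) → 2 Ag(s) + Pb^2+(aq), Q = [Pb^2+(aq)] / [Ag^+(aq)]^2 = 0.0242, giving log Q = −1.616.
Applying E = E° − (RT ln10/nF)·log Q gives +0.92 − (0.0591/2)(−1.616) = +0.968 V.

+0.968 V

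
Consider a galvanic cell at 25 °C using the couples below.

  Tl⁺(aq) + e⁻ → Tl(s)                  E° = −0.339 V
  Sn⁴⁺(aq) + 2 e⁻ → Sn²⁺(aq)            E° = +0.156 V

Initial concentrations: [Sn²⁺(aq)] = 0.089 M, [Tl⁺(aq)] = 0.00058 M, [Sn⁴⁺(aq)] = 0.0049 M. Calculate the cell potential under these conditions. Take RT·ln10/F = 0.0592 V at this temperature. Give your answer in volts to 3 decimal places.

Since E°(Sn⁴⁺/Sn²⁺) > E°(Tl⁺/Tl), Sn⁴⁺/Sn²⁺ serves as the cathode.
E°cell = E°cat − E°an = +0.156 − (−0.339) = +0.495 V; n = 2.
For the overall reaction Sn⁴⁺(aq) + 2 Tl(s) → Sn²⁺(aq) + 2 Tl⁺(aq), Q = ([Sn²⁺(aq)]·[Tl⁺(aq)]^2) / [Sn⁴⁺(aq)] = 6.11×10^−6, giving log Q = −5.214.
E = E° − (0.0592/n)·log Q = +0.495 − (0.0592/2)(−5.214) = +0.649 V.

+0.649 V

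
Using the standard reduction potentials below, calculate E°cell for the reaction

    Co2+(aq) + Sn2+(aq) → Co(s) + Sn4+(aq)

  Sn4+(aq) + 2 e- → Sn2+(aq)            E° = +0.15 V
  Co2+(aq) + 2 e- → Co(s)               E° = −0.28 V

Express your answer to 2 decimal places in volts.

−0.43 V

In the reaction as written, Co2+(aq) is reduced (cathode) and Sn4+(aq) is produced by oxidation at the anode.
E°cell = E°(cathode) − E°(anode) = −0.28 − (+0.15) = −0.43 V.
The negative E°cell means the reaction is non-spontaneous in the direction written.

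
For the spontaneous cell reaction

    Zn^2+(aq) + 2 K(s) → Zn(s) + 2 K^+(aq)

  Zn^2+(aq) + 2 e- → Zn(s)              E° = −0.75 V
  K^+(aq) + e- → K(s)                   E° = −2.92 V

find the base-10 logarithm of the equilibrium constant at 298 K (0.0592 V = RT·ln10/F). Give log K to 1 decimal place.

log K = 73.3

The Zn²⁺/Zn couple is reduced (cathode); E°cell = −0.75 − (−2.92) = +2.17 V with n = 2.
At equilibrium E = 0, so log K = nE°cell / 0.0592 = (2)(+2.17) / 0.0592 = 73.3.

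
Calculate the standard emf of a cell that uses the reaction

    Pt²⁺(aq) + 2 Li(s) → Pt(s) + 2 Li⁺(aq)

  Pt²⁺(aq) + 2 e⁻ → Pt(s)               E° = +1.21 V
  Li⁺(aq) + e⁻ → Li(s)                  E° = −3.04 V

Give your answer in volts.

+4.25 V

Pt²⁺(aq) gains electrons, so the Pt²⁺/Pt couple is the cathode; the Li⁺/Li couple is the anode.
E°cell = E°(cathode) − E°(anode) = +1.21 − (−3.04) = +4.25 V.
The positive value indicates the reaction is spontaneous as written.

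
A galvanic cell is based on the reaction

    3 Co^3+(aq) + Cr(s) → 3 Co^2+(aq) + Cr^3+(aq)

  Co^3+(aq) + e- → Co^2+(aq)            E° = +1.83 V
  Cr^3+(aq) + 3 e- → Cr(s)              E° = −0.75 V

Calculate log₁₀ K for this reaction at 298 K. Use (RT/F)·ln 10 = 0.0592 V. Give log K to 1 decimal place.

log K = 130.7

The Co³⁺/Co²⁺ couple is reduced (cathode); E°cell = +1.83 − (−0.75) = +2.58 V with n = 3.
At equilibrium E = 0, so log K = nE°cell / 0.0592 = (3)(+2.58) / 0.0592 = 130.7.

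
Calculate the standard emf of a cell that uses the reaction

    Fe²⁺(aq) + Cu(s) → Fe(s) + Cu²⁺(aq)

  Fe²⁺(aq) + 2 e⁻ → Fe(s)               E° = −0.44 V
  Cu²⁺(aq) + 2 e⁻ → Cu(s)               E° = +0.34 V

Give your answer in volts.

−0.78 V

Fe²⁺(aq) gains electrons, so the Fe²⁺/Fe couple is the cathode; the Cu²⁺/Cu couple is the anode.
E°cell = E°(cathode) − E°(anode) = −0.44 − (+0.34) = −0.78 V.
The negative E°cell means the reaction is non-spontaneous in the direction written.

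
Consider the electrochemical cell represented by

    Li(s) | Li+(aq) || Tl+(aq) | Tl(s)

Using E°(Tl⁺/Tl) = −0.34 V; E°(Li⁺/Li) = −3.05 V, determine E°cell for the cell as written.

By convention the left-hand electrode in cell notation is the anode (oxidation) and the right-hand electrode is the cathode (reduction).
E°cell = E°(right) − E°(left) = −0.34 − (−3.05) = +2.71 V.

+2.71 V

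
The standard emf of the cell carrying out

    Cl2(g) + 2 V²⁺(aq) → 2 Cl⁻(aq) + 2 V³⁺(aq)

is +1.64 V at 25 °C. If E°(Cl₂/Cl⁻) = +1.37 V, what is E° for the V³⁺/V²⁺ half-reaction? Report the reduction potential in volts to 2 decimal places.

In the reaction as written the Cl₂/Cl⁻ couple is reduced (cathode) and V³⁺/V²⁺ is oxidized (anode), so E°cell = E°(Cl₂/Cl⁻) − E°(V³⁺/V²⁺).
E°(V³⁺/V²⁺) = E°(cathode) − E°cell = +1.37 − (+1.64) = −0.27 V.

−0.27 V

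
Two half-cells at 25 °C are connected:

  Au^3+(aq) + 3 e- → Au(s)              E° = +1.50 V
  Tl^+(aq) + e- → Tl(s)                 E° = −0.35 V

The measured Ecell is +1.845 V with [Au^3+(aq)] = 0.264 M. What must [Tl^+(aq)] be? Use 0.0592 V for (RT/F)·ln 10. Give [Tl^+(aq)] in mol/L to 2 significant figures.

0.78 M

Au³⁺/Au is the cathode (higher E°); E°cell = +1.50 − (−0.35) = +1.85 V with n = 3.
Rearranging E = E° − (0.0592/n)·log Q gives log Q = 3(+1.85 − (+1.845))/0.0592 = 0.253.
For Au^3+(aq) + 3 Tl(s) → Au(s) + 3 Tl^+(aq), the reaction quotient is Q = [Tl^+(aq)]^3 / [Au^3+(aq)].
Solving for the unknown gives log [Tl^+(aq)] = −0.108, so [Tl^+(aq)] ≈ 0.78 M.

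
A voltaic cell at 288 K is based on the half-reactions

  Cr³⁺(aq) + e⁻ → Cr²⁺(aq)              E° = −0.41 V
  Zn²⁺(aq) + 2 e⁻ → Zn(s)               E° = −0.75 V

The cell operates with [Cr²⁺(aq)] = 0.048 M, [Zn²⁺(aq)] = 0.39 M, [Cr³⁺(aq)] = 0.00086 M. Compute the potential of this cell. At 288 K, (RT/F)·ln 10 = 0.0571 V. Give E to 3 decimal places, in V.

+0.252 V

Since E°(Cr³⁺/Cr²⁺) > E°(Zn²⁺/Zn), Cr³⁺/Cr²⁺ serves as the cathode.
The standard potential is −0.41 − (−0.75) = +0.34 V and the balanced reaction transfers n = 2 electrons.
For the overall reaction 2 Cr³⁺(aq) + Zn(s) → 2 Cr²⁺(aq) + Zn²⁺(aq), Q = ([Cr²⁺(aq)]^2·[Zn²⁺(aq)]) / [Cr³⁺(aq)]^2 = 1.21×10^3, giving log Q = 3.085.
By the Nernst equation, E = +0.34 − (0.0571/2)·(3.085) = +0.252 V.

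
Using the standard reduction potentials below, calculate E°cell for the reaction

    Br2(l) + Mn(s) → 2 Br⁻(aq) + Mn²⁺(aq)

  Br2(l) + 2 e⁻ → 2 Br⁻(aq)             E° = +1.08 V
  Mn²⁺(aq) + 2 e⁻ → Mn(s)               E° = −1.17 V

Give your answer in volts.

Br2(l) gains electrons, so the Br₂/Br⁻ couple is the cathode; the Mn²⁺/Mn couple is the anode.
E°cell = E°(cathode) − E°(anode) = +1.08 − (−1.17) = +2.25 V.

+2.25 V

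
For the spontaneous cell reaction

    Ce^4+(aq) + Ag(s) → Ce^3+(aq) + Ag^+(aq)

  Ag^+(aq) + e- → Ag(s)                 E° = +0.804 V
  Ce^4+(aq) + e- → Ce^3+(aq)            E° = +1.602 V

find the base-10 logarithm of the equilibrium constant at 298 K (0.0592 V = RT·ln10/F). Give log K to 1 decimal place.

log K = 13.5

The Ce⁴⁺/Ce³⁺ couple is reduced (cathode); E°cell = +1.602 − (+0.804) = +0.798 V with n = 1.
At equilibrium E = 0, so log K = nE°cell / 0.0592 = (1)(+0.798) / 0.0592 = 13.5.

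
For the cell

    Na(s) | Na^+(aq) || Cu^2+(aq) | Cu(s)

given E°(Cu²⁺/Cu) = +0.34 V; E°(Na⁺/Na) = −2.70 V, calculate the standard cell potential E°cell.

+3.04 V

By convention the left-hand electrode in cell notation is the anode (oxidation) and the right-hand electrode is the cathode (reduction).
E°cell = E°(right) − E°(left) = +0.34 − (−2.70) = +3.04 V.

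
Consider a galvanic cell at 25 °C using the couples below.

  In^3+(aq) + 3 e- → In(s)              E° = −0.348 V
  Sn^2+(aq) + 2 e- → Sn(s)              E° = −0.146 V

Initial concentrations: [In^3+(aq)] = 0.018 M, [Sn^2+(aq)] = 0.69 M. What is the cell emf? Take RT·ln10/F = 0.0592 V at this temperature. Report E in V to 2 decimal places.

+0.23 V

Since E°(Sn²⁺/Sn) > E°(In³⁺/In), Sn²⁺/Sn serves as the cathode.
E°cell = E°cat − E°an = −0.146 − (−0.348) = +0.202 V; n = 6.
The balanced reaction is 3 Sn^2+(aq) + 2 In(s) → 3 Sn(s) + 2 In^3+(aq), so Q = [In^3+(aq)]^2 / [Sn^2+(aq)]^3 = 0.000986 and log Q = −3.006.
E = E° − (0.0592/n)·log Q = +0.202 − (0.0592/6)(−3.006) = +0.23 V.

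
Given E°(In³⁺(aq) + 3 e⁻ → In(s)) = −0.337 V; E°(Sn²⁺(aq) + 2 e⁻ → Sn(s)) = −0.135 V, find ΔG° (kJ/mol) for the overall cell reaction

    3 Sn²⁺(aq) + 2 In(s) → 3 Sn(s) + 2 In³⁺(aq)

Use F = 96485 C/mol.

In the reaction as written Sn²⁺(aq) is reduced, so the Sn²⁺/Sn couple is the cathode and In³⁺/In is the anode.
E°cell = −0.135 − (−0.337) = +0.202 V; balancing electrons gives n = 6.
ΔG° = −nFE°cell = −(6)(96485)(+0.202) J/mol = −117 kJ/mol.

−117 kJ/mol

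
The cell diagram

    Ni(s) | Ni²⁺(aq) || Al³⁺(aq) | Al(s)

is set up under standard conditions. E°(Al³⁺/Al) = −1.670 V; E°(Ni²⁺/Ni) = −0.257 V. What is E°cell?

−1.413 V

By convention the left-hand electrode in cell notation is the anode (oxidation) and the right-hand electrode is the cathode (reduction).
E°cell = E°(right) − E°(left) = −1.670 − (−0.257) = −1.413 V.
The negative sign shows that, as written, the cell would require an external voltage to drive the reaction.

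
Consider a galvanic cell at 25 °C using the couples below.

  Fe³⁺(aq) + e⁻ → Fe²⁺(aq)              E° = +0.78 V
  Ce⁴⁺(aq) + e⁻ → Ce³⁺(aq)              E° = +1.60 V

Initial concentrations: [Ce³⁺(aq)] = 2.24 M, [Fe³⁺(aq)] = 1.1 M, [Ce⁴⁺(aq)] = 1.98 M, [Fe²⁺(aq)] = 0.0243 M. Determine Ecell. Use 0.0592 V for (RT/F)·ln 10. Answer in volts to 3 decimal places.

Ce⁴⁺/Ce³⁺ is reduced (cathode, E° = +1.60 V) and Fe³⁺/Fe²⁺ is oxidized (anode).
E°cell = +1.60 − (+0.78) = +0.82 V, with n = 1 electron transferred.
Balancing gives Ce⁴⁺(aq) + Fe²⁺(aq) → Ce³⁺(aq) + Fe³⁺(aq); hence Q = ([Ce³⁺(aq)]·[Fe³⁺(aq)]) / ([Ce⁴⁺(aq)]·[Fe²⁺(aq)]) = 51.2 (log Q = 1.709).
Applying E = E° − (RT ln10/nF)·log Q gives +0.82 − (0.0592/1)(1.709) = +0.719 V.

+0.719 V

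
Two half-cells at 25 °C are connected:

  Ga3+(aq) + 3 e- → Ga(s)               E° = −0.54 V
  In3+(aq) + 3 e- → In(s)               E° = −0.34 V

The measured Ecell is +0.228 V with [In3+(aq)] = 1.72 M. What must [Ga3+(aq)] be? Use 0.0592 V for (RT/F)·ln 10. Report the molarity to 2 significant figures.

With In³⁺/In at the cathode and Ga³⁺/Ga at the anode, E°cell = −0.34 − (−0.54) = +0.20 V (n = 3).
From the Nernst equation, log Q = n(E° − E)/0.0592 = 3·(+0.20 − (+0.228))/0.0592 = −1.419.
Balancing electrons gives In3+(aq) + Ga(s) → In(s) + Ga3+(aq); thus Q = [Ga3+(aq)] / [In3+(aq)].
Substituting the known concentrations and solving, log [Ga3+(aq)] = −1.183 and [Ga3+(aq)] = 0.066 M.

0.066 M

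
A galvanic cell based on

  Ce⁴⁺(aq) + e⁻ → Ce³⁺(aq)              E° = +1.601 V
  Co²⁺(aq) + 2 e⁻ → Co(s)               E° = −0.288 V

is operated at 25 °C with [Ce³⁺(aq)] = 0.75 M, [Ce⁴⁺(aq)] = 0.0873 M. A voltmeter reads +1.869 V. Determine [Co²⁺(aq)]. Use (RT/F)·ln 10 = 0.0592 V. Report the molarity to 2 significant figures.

0.064 M

The Ce⁴⁺/Ce³⁺ couple has the larger reduction potential, so it is the cathode: E°cell = +1.601 − (−0.288) = +1.889 V and n = 2.
Since E = E° − (0.0592/n)·log Q, log Q = n(E° − E)/0.0592 = 0.676.
The balanced reaction is 2 Ce⁴⁺(aq) + Co(s) → 2 Ce³⁺(aq) + Co²⁺(aq), so Q = ([Ce³⁺(aq)]^2·[Co²⁺(aq)]) / [Ce⁴⁺(aq)]^2.
Solving for the unknown gives log [Co²⁺(aq)] = −1.192, so [Co²⁺(aq)] ≈ 0.064 M.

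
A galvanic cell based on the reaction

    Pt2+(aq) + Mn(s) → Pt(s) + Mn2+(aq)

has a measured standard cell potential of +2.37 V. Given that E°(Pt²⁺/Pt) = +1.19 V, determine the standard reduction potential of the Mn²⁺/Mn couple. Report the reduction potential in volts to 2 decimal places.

In the reaction as written the Pt²⁺/Pt couple is reduced (cathode) and Mn²⁺/Mn is oxidized (anode), so E°cell = E°(Pt²⁺/Pt) − E°(Mn²⁺/Mn).
E°(Mn²⁺/Mn) = E°(cathode) − E°cell = +1.19 − (+2.37) = −1.18 V.

−1.18 V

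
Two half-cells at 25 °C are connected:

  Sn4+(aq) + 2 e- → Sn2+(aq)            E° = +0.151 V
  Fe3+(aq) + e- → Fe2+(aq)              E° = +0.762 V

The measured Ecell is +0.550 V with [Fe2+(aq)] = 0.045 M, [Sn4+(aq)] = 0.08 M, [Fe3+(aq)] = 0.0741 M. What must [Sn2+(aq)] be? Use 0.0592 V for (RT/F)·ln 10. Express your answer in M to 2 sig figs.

With Fe³⁺/Fe²⁺ at the cathode and Sn⁴⁺/Sn²⁺ at the anode, E°cell = +0.762 − (+0.151) = +0.611 V (n = 2).
Rearranging E = E° − (0.0592/n)·log Q gives log Q = 2(+0.611 − (+0.550))/0.0592 = 2.061.
Balancing electrons gives 2 Fe3+(aq) + Sn2+(aq) → 2 Fe2+(aq) + Sn4+(aq); thus Q = ([Fe2+(aq)]^2·[Sn4+(aq)]) / ([Fe3+(aq)]^2·[Sn2+(aq)]).
Solving for the unknown gives log [Sn2+(aq)] = −3.591, so [Sn2+(aq)] ≈ 0.00026 M.

0.00026 M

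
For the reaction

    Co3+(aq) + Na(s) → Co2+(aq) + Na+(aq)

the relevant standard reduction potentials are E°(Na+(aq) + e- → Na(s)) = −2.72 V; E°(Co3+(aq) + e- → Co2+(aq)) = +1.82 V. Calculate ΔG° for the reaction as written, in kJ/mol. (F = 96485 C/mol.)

In the reaction as written Co3+(aq) is reduced, so the Co³⁺/Co²⁺ couple is the cathode and Na⁺/Na is the anode.
E°cell = +1.82 − (−2.72) = +4.54 V; balancing electrons gives n = 1.
ΔG° = −nFE°cell = −(1)(96485)(+4.54) J/mol = −438 kJ/mol.

−438 kJ/mol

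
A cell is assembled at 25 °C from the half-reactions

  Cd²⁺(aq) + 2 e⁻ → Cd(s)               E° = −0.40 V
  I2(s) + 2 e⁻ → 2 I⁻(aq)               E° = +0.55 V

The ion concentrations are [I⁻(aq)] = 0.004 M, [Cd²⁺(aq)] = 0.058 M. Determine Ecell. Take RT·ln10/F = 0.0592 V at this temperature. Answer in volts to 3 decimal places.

The I₂/I⁻ couple has the more positive E°, so it is the cathode; Cd²⁺/Cd is the anode.
The standard potential is +0.55 − (−0.40) = +0.95 V and the balanced reaction transfers n = 2 electrons.
For the overall reaction I2(s) + Cd(s) → 2 I⁻(aq) + Cd²⁺(aq), Q = [I⁻(aq)]^2·[Cd²⁺(aq)] = 9.28×10^−7, giving log Q = −6.032.
E = E° − (0.0592/n)·log Q = +0.95 − (0.0592/2)(−6.032) = +1.129 V.

+1.129 V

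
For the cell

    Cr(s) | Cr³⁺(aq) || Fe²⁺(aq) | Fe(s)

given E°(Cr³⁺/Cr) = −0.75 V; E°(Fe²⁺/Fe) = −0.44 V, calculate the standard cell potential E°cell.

+0.31 V

By convention the left-hand electrode in cell notation is the anode (oxidation) and the right-hand electrode is the cathode (reduction).
E°cell = E°(right) − E°(left) = −0.44 − (−0.75) = +0.31 V.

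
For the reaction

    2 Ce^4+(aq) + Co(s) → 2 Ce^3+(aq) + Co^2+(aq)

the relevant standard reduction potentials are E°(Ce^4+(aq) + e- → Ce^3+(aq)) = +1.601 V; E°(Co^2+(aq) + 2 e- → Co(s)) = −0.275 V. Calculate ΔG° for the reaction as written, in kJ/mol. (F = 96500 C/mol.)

In the reaction as written Ce^4+(aq) is reduced, so the Ce⁴⁺/Ce³⁺ couple is the cathode and Co²⁺/Co is the anode.
E°cell = +1.601 − (−0.275) = +1.876 V; balancing electrons gives n = 2.
ΔG° = −nFE°cell = −(2)(96500)(+1.876) J/mol = −362 kJ/mol.

−362 kJ/mol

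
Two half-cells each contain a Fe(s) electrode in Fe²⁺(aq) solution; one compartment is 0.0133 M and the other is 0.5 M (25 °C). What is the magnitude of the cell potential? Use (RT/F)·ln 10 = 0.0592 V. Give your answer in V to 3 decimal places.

For a concentration cell E°cell = 0, since both electrodes use the same couple.
The compartment with the higher Fe²⁺(aq) concentration (0.5 M) acts as the cathode; ions are reduced there and produced at the dilute (0.0133 M) anode.
With n = 2, Ecell = −(0.0592/2)·log([dilute]/[conc]) = −(0.0592/2)·log(0.0133/0.5) = +0.047 V.

0.047 V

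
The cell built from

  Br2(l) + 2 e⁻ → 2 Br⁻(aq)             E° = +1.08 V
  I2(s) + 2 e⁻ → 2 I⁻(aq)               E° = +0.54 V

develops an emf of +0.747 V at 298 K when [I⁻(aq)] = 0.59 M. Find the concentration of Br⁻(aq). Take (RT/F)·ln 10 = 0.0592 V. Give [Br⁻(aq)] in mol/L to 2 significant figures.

Br₂/Br⁻ is the cathode (higher E°); E°cell = +1.08 − (+0.54) = +0.54 V with n = 2.
From the Nernst equation, log Q = n(E° − E)/0.0592 = 2·(+0.54 − (+0.747))/0.0592 = −6.993.
For Br2(l) + 2 I⁻(aq) → 2 Br⁻(aq) + I2(s), the reaction quotient is Q = [Br⁻(aq)]^2 / [I⁻(aq)]^2.
Solving for the unknown gives log [Br⁻(aq)] = −3.726, so [Br⁻(aq)] ≈ 0.00019 M.

0.00019 M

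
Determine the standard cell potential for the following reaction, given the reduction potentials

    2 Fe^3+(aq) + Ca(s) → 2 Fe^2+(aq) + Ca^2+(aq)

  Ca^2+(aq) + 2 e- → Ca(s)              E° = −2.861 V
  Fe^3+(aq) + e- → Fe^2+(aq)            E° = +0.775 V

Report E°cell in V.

Fe^3+(aq) gains electrons, so the Fe³⁺/Fe²⁺ couple is the cathode; the Ca²⁺/Ca couple is the anode.
E°cell = E°(cathode) − E°(anode) = +0.775 − (−2.861) = +3.636 V.

+3.636 V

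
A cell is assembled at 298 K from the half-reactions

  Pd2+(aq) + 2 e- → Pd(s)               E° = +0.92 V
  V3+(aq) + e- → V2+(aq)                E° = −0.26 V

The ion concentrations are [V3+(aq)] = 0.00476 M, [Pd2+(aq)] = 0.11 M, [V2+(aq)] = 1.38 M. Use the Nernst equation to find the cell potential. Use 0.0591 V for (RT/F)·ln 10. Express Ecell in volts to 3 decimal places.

The Pd²⁺/Pd couple has the more positive E°, so it is the cathode; V³⁺/V²⁺ is the anode.
E°cell = +0.92 − (−0.26) = +1.18 V, with n = 2 electrons transferred.
The balanced reaction is Pd2+(aq) + 2 V2+(aq) → Pd(s) + 2 V3+(aq), so Q = [V3+(aq)]^2 / ([Pd2+(aq)]·[V2+(aq)]^2) = 0.000108 and log Q = −3.966.
By the Nernst equation, E = +1.18 − (0.0591/2)·(−3.966) = +1.297 V.

+1.297 V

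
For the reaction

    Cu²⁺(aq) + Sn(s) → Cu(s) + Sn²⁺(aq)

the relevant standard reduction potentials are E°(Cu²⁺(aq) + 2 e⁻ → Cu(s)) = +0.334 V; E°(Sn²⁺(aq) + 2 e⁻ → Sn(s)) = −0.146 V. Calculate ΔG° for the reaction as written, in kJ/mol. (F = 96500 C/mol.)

In the reaction as written Cu²⁺(aq) is reduced, so the Cu²⁺/Cu couple is the cathode and Sn²⁺/Sn is the anode.
E°cell = +0.334 − (−0.146) = +0.480 V; balancing electrons gives n = 2.
ΔG° = −nFE°cell = −(2)(96500)(+0.480) J/mol = −92.6 kJ/mol.

−92.6 kJ/mol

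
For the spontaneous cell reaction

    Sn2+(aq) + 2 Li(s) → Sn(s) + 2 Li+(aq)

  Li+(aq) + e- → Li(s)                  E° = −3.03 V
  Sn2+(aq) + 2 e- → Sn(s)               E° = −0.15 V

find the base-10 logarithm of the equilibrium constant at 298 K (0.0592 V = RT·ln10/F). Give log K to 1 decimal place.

The Sn²⁺/Sn couple is reduced (cathode); E°cell = −0.15 − (−3.03) = +2.88 V with n = 2.
At equilibrium E = 0, so log K = nE°cell / 0.0592 = (2)(+2.88) / 0.0592 = 97.3.

log K = 97.3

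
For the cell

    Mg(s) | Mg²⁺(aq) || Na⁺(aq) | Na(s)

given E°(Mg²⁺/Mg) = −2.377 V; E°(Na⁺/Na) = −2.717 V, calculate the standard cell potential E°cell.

By convention the left-hand electrode in cell notation is the anode (oxidation) and the right-hand electrode is the cathode (reduction).
E°cell = E°(right) − E°(left) = −2.717 − (−2.377) = −0.340 V.
The negative sign shows that, as written, the cell would require an external voltage to drive the reaction.

−0.340 V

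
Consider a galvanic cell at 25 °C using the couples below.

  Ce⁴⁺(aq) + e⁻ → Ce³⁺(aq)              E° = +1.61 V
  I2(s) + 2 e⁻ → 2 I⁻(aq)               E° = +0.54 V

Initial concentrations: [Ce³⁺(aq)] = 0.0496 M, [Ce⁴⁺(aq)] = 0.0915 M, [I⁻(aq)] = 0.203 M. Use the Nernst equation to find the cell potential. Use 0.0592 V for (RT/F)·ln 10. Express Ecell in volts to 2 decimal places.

Since E°(Ce⁴⁺/Ce³⁺) > E°(I₂/I⁻), Ce⁴⁺/Ce³⁺ serves as the cathode.
The standard potential is +1.61 − (+0.54) = +1.07 V and the balanced reaction transfers n = 2 electrons.
For the overall reaction 2 Ce⁴⁺(aq) + 2 I⁻(aq) → 2 Ce³⁺(aq) + I2(s), Q = [Ce³⁺(aq)]^2 / ([Ce⁴⁺(aq)]^2·[I⁻(aq)]^2) = 7.13, giving log Q = 0.853.
By the Nernst equation, E = +1.07 − (0.0592/2)·(0.853) = +1.04 V.

+1.04 V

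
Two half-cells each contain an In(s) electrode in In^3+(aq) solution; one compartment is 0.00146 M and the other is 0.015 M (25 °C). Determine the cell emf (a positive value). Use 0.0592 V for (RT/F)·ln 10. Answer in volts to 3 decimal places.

0.020 V

For a concentration cell E°cell = 0, since both electrodes use the same couple.
The compartment with the higher In^3+(aq) concentration (0.015 M) acts as the cathode; ions are reduced there and produced at the dilute (0.00146 M) anode.
With n = 3, Ecell = −(0.0592/3)·log([dilute]/[conc]) = −(0.0592/3)·log(0.00146/0.015) = +0.020 V.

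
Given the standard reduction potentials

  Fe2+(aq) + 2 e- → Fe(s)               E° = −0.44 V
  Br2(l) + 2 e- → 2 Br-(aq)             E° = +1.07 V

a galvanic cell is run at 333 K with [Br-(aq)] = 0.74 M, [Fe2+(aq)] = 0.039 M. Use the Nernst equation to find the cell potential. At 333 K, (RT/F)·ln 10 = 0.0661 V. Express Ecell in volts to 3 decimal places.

Since E°(Br₂/Br⁻) > E°(Fe²⁺/Fe), Br₂/Br⁻ serves as the cathode.
E°cell = E°cat − E°an = +1.07 − (−0.44) = +1.51 V; n = 2.
Balancing gives Br2(l) + Fe(s) → 2 Br-(aq) + Fe2+(aq); hence Q = [Br-(aq)]^2·[Fe2+(aq)] = 0.0214 (log Q = −1.670).
Applying E = E° − (RT ln10/nF)·log Q gives +1.51 − (0.0661/2)(−1.670) = +1.565 V.

+1.565 V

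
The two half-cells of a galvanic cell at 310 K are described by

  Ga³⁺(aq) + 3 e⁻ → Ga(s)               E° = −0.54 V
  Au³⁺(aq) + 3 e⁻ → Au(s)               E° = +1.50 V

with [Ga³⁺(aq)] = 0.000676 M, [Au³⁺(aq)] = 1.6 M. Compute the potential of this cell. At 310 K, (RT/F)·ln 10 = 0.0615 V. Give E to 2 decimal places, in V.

+2.11 V

Since E°(Au³⁺/Au) > E°(Ga³⁺/Ga), Au³⁺/Au serves as the cathode.
E°cell = +1.50 − (−0.54) = +2.04 V, with n = 3 electrons transferred.
Balancing gives Au³⁺(aq) + Ga(s) → Au(s) + Ga³⁺(aq); hence Q = [Ga³⁺(aq)] / [Au³⁺(aq)] = 0.000422 (log Q = −3.374).
Applying E = E° − (RT ln10/nF)·log Q gives +2.04 − (0.0615/3)(−3.374) = +2.11 V.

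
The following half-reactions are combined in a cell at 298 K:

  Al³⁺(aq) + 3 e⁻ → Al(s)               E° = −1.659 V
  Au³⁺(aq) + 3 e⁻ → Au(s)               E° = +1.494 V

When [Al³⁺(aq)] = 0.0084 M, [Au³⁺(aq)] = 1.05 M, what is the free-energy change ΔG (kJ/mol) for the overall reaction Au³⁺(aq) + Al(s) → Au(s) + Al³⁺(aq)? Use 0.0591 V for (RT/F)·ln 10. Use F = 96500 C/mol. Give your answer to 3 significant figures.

With Au³⁺/Au reduced at the cathode, E°cell = +1.494 − (−1.659) = +3.153 V and n = 3.
Here Q = [Al³⁺(aq)] / [Au³⁺(aq)] = 0.008 (log Q = −2.097), giving E = +3.153 − (0.0591/3)·(−2.097) = +3.1943 V.
Finally ΔG = −nFE = −(3)(96500 C/mol)(+3.1943 V) = −925 kJ/mol.

−925 kJ/mol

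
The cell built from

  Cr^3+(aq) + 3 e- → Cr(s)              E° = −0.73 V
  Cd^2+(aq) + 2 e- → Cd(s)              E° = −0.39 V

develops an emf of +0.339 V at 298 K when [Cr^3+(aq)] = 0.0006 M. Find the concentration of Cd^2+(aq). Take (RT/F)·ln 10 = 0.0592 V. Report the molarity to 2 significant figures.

Cd²⁺/Cd is the cathode (higher E°); E°cell = −0.39 − (−0.73) = +0.34 V with n = 6.
From the Nernst equation, log Q = n(E° − E)/0.0592 = 6·(+0.34 − (+0.339))/0.0592 = 0.101.
The balanced reaction is 3 Cd^2+(aq) + 2 Cr(s) → 3 Cd(s) + 2 Cr^3+(aq), so Q = [Cr^3+(aq)]^2 / [Cd^2+(aq)]^3.
Substituting the known concentrations and solving, log [Cd^2+(aq)] = −2.182 and [Cd^2+(aq)] = 0.0066 M.

0.0066 M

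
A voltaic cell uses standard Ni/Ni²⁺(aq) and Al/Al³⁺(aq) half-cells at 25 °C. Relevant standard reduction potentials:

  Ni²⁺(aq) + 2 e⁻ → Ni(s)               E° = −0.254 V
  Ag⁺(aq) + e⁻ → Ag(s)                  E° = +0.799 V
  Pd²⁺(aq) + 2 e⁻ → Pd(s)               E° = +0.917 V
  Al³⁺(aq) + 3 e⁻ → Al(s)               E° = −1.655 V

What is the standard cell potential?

+1.401 V

Of the two couples in this cell, the one with the more positive reduction potential is reduced at the cathode: here that is Ni²⁺/Ni (−0.254 V); Al³⁺/Al (−1.655 V) is the anode.
E°cell = E°(cathode) − E°(anode) = −0.254 − (−1.655) = +1.401 V.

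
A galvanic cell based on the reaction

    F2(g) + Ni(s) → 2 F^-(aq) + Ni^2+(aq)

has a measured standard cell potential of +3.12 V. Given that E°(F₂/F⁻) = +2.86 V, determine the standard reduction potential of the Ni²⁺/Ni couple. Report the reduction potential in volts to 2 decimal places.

−0.26 V

In the reaction as written the F₂/F⁻ couple is reduced (cathode) and Ni²⁺/Ni is oxidized (anode), so E°cell = E°(F₂/F⁻) − E°(Ni²⁺/Ni).
E°(Ni²⁺/Ni) = E°(cathode) − E°cell = +2.86 − (+3.12) = −0.26 V.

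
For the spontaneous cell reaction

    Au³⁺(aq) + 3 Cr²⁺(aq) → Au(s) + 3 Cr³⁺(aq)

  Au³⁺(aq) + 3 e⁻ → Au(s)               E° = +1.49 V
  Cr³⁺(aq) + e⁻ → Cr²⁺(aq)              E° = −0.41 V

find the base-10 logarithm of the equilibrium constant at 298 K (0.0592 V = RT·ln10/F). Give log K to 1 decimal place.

log K = 96.3

The Au³⁺/Au couple is reduced (cathode); E°cell = +1.49 − (−0.41) = +1.90 V with n = 3.
At equilibrium E = 0, so log K = nE°cell / 0.0592 = (3)(+1.90) / 0.0592 = 96.3.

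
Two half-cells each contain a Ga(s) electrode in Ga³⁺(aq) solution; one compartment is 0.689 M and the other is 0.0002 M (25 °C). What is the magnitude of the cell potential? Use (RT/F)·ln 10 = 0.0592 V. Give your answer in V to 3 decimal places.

0.070 V

For a concentration cell E°cell = 0, since both electrodes use the same couple.
The compartment with the higher Ga³⁺(aq) concentration (0.689 M) acts as the cathode; ions are reduced there and produced at the dilute (0.0002 M) anode.
With n = 3, Ecell = −(0.0592/3)·log([dilute]/[conc]) = −(0.0592/3)·log(0.0002/0.689) = +0.070 V.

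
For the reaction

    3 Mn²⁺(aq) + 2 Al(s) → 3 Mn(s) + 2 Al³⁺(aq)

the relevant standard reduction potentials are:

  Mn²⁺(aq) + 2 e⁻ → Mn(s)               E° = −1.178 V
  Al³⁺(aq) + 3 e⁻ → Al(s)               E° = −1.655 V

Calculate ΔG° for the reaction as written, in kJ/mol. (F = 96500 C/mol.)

−276 kJ/mol

In the reaction as written Mn²⁺(aq) is reduced, so the Mn²⁺/Mn couple is the cathode and Al³⁺/Al is the anode.
E°cell = −1.178 − (−1.655) = +0.477 V; balancing electrons gives n = 6.
ΔG° = −nFE°cell = −(6)(96500)(+0.477) J/mol = −276 kJ/mol.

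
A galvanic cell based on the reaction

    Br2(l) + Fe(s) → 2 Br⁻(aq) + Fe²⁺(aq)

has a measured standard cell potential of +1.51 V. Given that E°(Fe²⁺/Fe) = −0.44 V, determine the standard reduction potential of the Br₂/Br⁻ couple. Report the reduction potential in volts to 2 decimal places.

+1.07 V

In the reaction as written the Br₂/Br⁻ couple is reduced (cathode) and Fe²⁺/Fe is oxidized (anode), so E°cell = E°(Br₂/Br⁻) − E°(Fe²⁺/Fe).
E°(Br₂/Br⁻) = E°cell + E°(anode) = +1.51 + (−0.44) = +1.07 V.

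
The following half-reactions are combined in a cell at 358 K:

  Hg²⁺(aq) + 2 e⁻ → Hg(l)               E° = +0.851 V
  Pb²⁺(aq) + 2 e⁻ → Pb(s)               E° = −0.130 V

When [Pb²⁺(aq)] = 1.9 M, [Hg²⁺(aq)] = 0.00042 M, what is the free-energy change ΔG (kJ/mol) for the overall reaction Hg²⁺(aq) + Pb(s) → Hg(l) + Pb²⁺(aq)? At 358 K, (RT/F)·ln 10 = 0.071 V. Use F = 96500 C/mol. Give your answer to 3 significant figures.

−164 kJ/mol

E°cell = +0.851 − (−0.130) = +0.981 V; the balanced reaction transfers n = 2 electrons.
The reaction quotient is [Pb²⁺(aq)] / [Hg²⁺(aq)] = 4.52×10^3; by Nernst, E = +0.981 − (0.071/2)(3.656) = +0.8512 V.
Finally ΔG = −nFE = −(2)(96500 C/mol)(+0.8512 V) = −164 kJ/mol.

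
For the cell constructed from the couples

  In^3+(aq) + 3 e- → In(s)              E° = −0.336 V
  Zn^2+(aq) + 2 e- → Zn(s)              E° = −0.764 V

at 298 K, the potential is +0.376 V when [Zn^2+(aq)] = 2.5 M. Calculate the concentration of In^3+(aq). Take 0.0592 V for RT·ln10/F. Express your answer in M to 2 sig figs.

0.0092 M

With In³⁺/In at the cathode and Zn²⁺/Zn at the anode, E°cell = −0.336 − (−0.764) = +0.428 V (n = 6).
Rearranging E = E° − (0.0592/n)·log Q gives log Q = 6(+0.428 − (+0.376))/0.0592 = 5.270.
The balanced reaction is 2 In^3+(aq) + 3 Zn(s) → 2 In(s) + 3 Zn^2+(aq), so Q = [Zn^2+(aq)]^3 / [In^3+(aq)]^2.
Solving for the unknown gives log [In^3+(aq)] = −2.038, so [In^3+(aq)] ≈ 0.0092 M.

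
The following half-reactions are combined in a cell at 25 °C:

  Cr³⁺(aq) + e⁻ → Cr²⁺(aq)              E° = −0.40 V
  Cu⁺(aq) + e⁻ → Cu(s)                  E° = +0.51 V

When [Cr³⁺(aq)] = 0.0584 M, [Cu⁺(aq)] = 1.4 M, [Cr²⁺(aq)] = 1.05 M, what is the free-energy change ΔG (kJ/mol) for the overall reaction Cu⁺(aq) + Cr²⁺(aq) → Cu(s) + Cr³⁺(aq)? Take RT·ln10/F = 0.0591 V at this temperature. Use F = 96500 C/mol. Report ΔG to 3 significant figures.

The standard cell potential is +0.51 − (−0.40) = +0.91 V, with n = 1 electron in the balanced equation.
Q = [Cr³⁺(aq)] / ([Cu⁺(aq)]·[Cr²⁺(aq)]) = 0.0397, so log Q = −1.401 and E = +0.91 − (0.0591/1)(−1.401) = +0.9928 V.
Finally ΔG = −nFE = −(1)(96500 C/mol)(+0.9928 V) = −95.8 kJ/mol.

−95.8 kJ/mol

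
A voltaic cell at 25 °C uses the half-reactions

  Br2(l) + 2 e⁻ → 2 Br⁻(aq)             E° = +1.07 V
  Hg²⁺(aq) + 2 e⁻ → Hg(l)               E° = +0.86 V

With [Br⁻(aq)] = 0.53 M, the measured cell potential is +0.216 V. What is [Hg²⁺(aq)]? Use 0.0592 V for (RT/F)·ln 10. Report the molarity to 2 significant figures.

2.2 M

Br₂/Br⁻ is the cathode (higher E°); E°cell = +1.07 − (+0.86) = +0.21 V with n = 2.
From the Nernst equation, log Q = n(E° − E)/0.0592 = 2·(+0.21 − (+0.216))/0.0592 = −0.203.
For Br2(l) + Hg(l) → 2 Br⁻(aq) + Hg²⁺(aq), the reaction quotient is Q = [Br⁻(aq)]^2·[Hg²⁺(aq)].
Solving for the unknown gives log [Hg²⁺(aq)] = 0.348, so [Hg²⁺(aq)] ≈ 2.2 M.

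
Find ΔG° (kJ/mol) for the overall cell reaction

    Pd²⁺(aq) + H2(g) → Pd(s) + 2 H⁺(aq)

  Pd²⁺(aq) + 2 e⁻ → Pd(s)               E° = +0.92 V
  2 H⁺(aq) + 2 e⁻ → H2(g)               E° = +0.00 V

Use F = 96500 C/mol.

−178 kJ/mol

In the reaction as written Pd²⁺(aq) is reduced, so the Pd²⁺/Pd couple is the cathode and 2H⁺/H₂ is the anode.
E°cell = +0.92 − (+0.00) = +0.92 V; balancing electrons gives n = 2.
ΔG° = −nFE°cell = −(2)(96500)(+0.92) J/mol = −178 kJ/mol.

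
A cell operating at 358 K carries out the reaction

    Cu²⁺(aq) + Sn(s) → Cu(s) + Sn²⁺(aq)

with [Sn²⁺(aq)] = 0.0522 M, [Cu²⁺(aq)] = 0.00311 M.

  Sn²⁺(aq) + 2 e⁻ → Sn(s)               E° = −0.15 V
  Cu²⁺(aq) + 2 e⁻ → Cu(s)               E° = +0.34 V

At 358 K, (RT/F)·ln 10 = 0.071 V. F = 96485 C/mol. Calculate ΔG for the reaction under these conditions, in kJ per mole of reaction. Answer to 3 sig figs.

−86.2 kJ/mol

With Cu²⁺/Cu reduced at the cathode, E°cell = +0.34 − (−0.15) = +0.49 V and n = 2.
The reaction quotient is [Sn²⁺(aq)] / [Cu²⁺(aq)] = 16.8; by Nernst, E = +0.49 − (0.071/2)(1.225) = +0.4465 V.
ΔG = −nFE = −(2)(96485)(+0.4465) J/mol = −86.2 kJ/mol.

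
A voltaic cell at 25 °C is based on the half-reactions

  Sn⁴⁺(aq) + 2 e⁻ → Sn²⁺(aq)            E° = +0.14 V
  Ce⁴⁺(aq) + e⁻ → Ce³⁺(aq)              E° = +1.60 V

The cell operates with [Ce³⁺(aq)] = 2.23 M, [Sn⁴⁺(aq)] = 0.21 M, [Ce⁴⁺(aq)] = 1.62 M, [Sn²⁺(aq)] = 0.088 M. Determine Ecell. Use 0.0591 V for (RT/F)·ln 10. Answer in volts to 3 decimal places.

Since E°(Ce⁴⁺/Ce³⁺) > E°(Sn⁴⁺/Sn²⁺), Ce⁴⁺/Ce³⁺ serves as the cathode.
E°cell = +1.60 − (+0.14) = +1.46 V, with n = 2 electrons transferred.
For the overall reaction 2 Ce⁴⁺(aq) + Sn²⁺(aq) → 2 Ce³⁺(aq) + Sn⁴⁺(aq), Q = ([Ce³⁺(aq)]^2·[Sn⁴⁺(aq)]) / ([Ce⁴⁺(aq)]^2·[Sn²⁺(aq)]) = 4.52, giving log Q = 0.655.
By the Nernst equation, E = +1.46 − (0.0591/2)·(0.655) = +1.441 V.

+1.441 V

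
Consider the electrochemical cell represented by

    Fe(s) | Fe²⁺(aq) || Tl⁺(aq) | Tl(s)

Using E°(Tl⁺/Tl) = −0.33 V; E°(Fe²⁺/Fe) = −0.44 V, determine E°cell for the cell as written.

By convention the left-hand electrode in cell notation is the anode (oxidation) and the right-hand electrode is the cathode (reduction).
E°cell = E°(right) − E°(left) = −0.33 − (−0.44) = +0.11 V.

+0.11 V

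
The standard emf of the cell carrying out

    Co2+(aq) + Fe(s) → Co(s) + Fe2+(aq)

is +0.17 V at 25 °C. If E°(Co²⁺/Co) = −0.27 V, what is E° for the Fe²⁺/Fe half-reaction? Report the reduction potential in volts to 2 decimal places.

−0.44 V

In the reaction as written the Co²⁺/Co couple is reduced (cathode) and Fe²⁺/Fe is oxidized (anode), so E°cell = E°(Co²⁺/Co) − E°(Fe²⁺/Fe).
E°(Fe²⁺/Fe) = E°(cathode) − E°cell = −0.27 − (+0.17) = −0.44 V.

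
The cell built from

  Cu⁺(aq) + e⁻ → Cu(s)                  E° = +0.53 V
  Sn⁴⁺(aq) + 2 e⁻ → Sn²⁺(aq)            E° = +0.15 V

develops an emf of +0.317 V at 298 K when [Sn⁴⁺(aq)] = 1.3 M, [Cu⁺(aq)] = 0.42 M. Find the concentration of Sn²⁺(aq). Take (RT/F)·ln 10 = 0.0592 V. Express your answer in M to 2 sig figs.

The Cu⁺/Cu couple has the larger reduction potential, so it is the cathode: E°cell = +0.53 − (+0.15) = +0.38 V and n = 2.
Rearranging E = E° − (0.0592/n)·log Q gives log Q = 2(+0.38 − (+0.317))/0.0592 = 2.128.
The balanced reaction is 2 Cu⁺(aq) + Sn²⁺(aq) → 2 Cu(s) + Sn⁴⁺(aq), so Q = [Sn⁴⁺(aq)] / ([Cu⁺(aq)]^2·[Sn²⁺(aq)]).
Solving for the unknown gives log [Sn²⁺(aq)] = −1.261, so [Sn²⁺(aq)] ≈ 0.055 M.

0.055 M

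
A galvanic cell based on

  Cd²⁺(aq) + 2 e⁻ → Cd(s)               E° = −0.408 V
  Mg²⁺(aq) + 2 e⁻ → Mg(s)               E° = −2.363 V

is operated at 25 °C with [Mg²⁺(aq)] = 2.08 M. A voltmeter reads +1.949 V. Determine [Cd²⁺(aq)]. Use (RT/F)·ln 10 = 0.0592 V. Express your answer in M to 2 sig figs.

1.3 M

The Cd²⁺/Cd couple has the larger reduction potential, so it is the cathode: E°cell = −0.408 − (−2.363) = +1.955 V and n = 2.
Rearranging E = E° − (0.0592/n)·log Q gives log Q = 2(+1.955 − (+1.949))/0.0592 = 0.203.
The balanced reaction is Cd²⁺(aq) + Mg(s) → Cd(s) + Mg²⁺(aq), so Q = [Mg²⁺(aq)] / [Cd²⁺(aq)].
Solving for the unknown gives log [Cd²⁺(aq)] = 0.115, so [Cd²⁺(aq)] ≈ 1.3 M.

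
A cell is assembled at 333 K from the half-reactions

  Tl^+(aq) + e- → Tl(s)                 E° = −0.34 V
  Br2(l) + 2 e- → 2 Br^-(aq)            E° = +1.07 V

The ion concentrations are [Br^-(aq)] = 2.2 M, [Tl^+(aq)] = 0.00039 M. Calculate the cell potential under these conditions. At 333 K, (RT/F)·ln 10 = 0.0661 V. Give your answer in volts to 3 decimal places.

+1.613 V

Br₂/Br⁻ is reduced (cathode, E° = +1.07 V) and Tl⁺/Tl is oxidized (anode).
E°cell = E°cat − E°an = +1.07 − (−0.34) = +1.41 V; n = 2.
The balanced reaction is Br2(l) + 2 Tl(s) → 2 Br^-(aq) + 2 Tl^+(aq), so Q = [Br^-(aq)]^2·[Tl^+(aq)]^2 = 7.36×10^−7 and log Q = −6.133.
E = E° − (0.0661/n)·log Q = +1.41 − (0.0661/2)(−6.133) = +1.613 V.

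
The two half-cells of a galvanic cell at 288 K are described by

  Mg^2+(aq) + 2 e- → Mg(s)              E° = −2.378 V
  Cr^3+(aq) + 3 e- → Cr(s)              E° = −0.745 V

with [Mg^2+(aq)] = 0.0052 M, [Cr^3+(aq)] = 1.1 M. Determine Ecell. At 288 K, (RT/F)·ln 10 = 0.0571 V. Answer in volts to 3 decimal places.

+1.699 V

The Cr³⁺/Cr couple has the more positive E°, so it is the cathode; Mg²⁺/Mg is the anode.
E°cell = −0.745 − (−2.378) = +1.633 V, with n = 6 electrons transferred.
For the overall reaction 2 Cr^3+(aq) + 3 Mg(s) → 2 Cr(s) + 3 Mg^2+(aq), Q = [Mg^2+(aq)]^3 / [Cr^3+(aq)]^2 = 1.16×10^−7, giving log Q = −6.935.
E = E° − (0.0571/n)·log Q = +1.633 − (0.0571/6)(−6.935) = +1.699 V.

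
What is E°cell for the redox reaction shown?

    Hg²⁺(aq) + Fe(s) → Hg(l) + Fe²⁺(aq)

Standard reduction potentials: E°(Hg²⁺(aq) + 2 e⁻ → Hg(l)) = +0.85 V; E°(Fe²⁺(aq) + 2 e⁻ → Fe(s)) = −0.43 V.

Hg²⁺(aq) gains electrons, so the Hg²⁺/Hg couple is the cathode; the Fe²⁺/Fe couple is the anode.
E°cell = E°(cathode) − E°(anode) = +0.85 − (−0.43) = +1.28 V.

+1.28 V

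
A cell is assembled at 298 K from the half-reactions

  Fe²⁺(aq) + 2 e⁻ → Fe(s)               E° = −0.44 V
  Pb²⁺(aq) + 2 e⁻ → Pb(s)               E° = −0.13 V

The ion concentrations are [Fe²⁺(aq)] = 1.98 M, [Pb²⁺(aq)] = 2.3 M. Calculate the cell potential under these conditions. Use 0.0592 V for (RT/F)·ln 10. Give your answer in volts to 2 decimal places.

+0.31 V

Pb²⁺/Pb is reduced (cathode, E° = −0.13 V) and Fe²⁺/Fe is oxidized (anode).
E°cell = E°cat − E°an = −0.13 − (−0.44) = +0.31 V; n = 2.
For the overall reaction Pb²⁺(aq) + Fe(s) → Pb(s) + Fe²⁺(aq), Q = [Fe²⁺(aq)] / [Pb²⁺(aq)] = 0.861, giving log Q = −0.065.
E = E° − (0.0592/n)·log Q = +0.31 − (0.0592/2)(−0.065) = +0.31 V.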